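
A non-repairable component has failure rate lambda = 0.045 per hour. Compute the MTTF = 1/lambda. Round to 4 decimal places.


lambda = 0.045
MTTF = 1 / 0.045
MTTF = 22.2222

22.2222


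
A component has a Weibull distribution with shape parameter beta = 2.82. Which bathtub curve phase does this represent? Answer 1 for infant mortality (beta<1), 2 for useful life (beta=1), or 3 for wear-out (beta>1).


beta = 2.82
Compare beta to 1:
beta < 1 => infant mortality (phase 1)
beta = 1 => useful life (phase 2)
beta > 1 => wear-out (phase 3)
Since beta = 2.82, this is wear-out (increasing failure rate)
Phase = 3

3


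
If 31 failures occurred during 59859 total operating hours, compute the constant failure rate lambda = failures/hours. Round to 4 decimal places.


failures = 31
total_hours = 59859
lambda = 31 / 59859
lambda = 0.0005

0.0005


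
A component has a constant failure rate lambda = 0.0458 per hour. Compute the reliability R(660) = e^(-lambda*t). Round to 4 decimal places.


lambda = 0.0458
t = 660
lambda * t = 30.228
R(t) = e^(-30.228)
R(t) = 0.0

0.0


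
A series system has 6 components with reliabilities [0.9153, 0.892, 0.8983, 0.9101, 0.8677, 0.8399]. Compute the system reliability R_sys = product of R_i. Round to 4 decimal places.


Components: [0.9153, 0.892, 0.8983, 0.9101, 0.8677, 0.8399]
After component 1 (R=0.9153): product = 0.9153
After component 2 (R=0.892): product = 0.8164
After component 3 (R=0.8983): product = 0.7334
After component 4 (R=0.9101): product = 0.6675
After component 5 (R=0.8677): product = 0.5792
After component 6 (R=0.8399): product = 0.4864
R_sys = 0.4864

0.4864


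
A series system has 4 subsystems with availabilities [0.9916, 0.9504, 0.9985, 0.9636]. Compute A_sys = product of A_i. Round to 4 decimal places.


Subsystems: [0.9916, 0.9504, 0.9985, 0.9636]
After subsystem 1 (A=0.9916): product = 0.9916
After subsystem 2 (A=0.9504): product = 0.9424
After subsystem 3 (A=0.9985): product = 0.941
After subsystem 4 (A=0.9636): product = 0.9068
A_sys = 0.9068

0.9068


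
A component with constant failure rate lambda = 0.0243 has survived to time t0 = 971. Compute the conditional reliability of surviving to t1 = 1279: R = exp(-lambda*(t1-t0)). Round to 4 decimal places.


lambda = 0.0243
t0 = 971, t1 = 1279
t1 - t0 = 308
lambda * (t1-t0) = 0.0243 * 308 = 7.4844
R = exp(-7.4844)
R = 0.0006

0.0006


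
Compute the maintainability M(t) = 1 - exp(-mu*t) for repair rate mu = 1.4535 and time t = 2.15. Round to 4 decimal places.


mu = 1.4535, t = 2.15
mu * t = 1.4535 * 2.15 = 3.125
exp(-3.125) = 0.0439
M(t) = 1 - 0.0439
M(t) = 0.9561

0.9561


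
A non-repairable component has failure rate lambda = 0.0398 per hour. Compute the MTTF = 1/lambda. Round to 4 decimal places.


lambda = 0.0398
MTTF = 1 / 0.0398
MTTF = 25.1256

25.1256


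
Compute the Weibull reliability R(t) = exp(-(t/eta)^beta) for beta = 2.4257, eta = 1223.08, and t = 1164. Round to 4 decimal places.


beta = 2.4257, eta = 1223.08, t = 1164
t/eta = 1164 / 1223.08 = 0.9517
(t/eta)^beta = 0.9517^2.4257 = 0.8868
R(t) = exp(-0.8868)
R(t) = 0.412

0.412


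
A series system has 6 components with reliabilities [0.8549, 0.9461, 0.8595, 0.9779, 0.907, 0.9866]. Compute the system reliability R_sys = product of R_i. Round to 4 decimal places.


Components: [0.8549, 0.9461, 0.8595, 0.9779, 0.907, 0.9866]
After component 1 (R=0.8549): product = 0.8549
After component 2 (R=0.9461): product = 0.8088
After component 3 (R=0.8595): product = 0.6952
After component 4 (R=0.9779): product = 0.6798
After component 5 (R=0.907): product = 0.6166
After component 6 (R=0.9866): product = 0.6083
R_sys = 0.6083

0.6083


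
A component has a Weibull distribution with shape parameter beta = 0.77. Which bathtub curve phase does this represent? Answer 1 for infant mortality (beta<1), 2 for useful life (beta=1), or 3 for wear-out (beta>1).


beta = 0.77
Compare beta to 1:
beta < 1 => infant mortality (phase 1)
beta = 1 => useful life (phase 2)
beta > 1 => wear-out (phase 3)
Since beta = 0.77, this is infant mortality (decreasing failure rate)
Phase = 1

1


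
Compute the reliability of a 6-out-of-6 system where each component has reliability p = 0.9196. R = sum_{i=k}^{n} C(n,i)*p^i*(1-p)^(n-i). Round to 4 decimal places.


k = 6, n = 6, p = 0.9196
i=6: C(6,6)=1 * 0.9196^6 * 0.0804^0 = 0.6048
R = sum of terms = 0.6048

0.6048


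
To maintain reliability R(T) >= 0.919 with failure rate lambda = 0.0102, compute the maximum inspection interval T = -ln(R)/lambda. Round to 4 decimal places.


R_target = 0.919
lambda = 0.0102
-ln(0.919) = 0.0845
T = 0.0845 / 0.0102
T = 8.2813

8.2813


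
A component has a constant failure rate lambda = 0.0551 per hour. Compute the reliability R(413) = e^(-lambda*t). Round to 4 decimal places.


lambda = 0.0551
t = 413
lambda * t = 22.7563
R(t) = e^(-22.7563)
R(t) = 0.0

0.0


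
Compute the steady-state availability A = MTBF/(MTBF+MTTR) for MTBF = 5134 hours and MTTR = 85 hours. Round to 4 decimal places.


MTBF = 5134
MTTR = 85
MTBF + MTTR = 5219
A = 5134 / 5219
A = 0.9837

0.9837


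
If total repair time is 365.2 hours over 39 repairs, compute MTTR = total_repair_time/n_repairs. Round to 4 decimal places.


total_repair_time = 365.2
n_repairs = 39
MTTR = 365.2 / 39
MTTR = 9.3641

9.3641


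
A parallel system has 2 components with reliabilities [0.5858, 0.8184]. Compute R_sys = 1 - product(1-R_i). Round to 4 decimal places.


Components: [0.5858, 0.8184]
(1 - 0.5858) = 0.4142, running product = 0.4142
(1 - 0.8184) = 0.1816, running product = 0.0752
Product of (1-R_i) = 0.0752
R_sys = 1 - 0.0752 = 0.9248

0.9248


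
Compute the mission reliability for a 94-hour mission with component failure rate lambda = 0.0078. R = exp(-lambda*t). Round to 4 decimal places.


lambda = 0.0078
mission_time = 94
lambda * t = 0.0078 * 94 = 0.7332
R = exp(-0.7332)
R = 0.4804

0.4804


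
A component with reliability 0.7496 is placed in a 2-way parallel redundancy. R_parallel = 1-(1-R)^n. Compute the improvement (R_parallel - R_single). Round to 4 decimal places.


R_single = 0.7496, n = 2
1 - R_single = 0.2504
(1 - R_single)^n = 0.2504^2 = 0.0627
R_parallel = 1 - 0.0627 = 0.9373
Improvement = 0.9373 - 0.7496
Improvement = 0.1877

0.1877


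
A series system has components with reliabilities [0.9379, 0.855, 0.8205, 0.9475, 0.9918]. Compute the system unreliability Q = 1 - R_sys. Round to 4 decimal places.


Components: [0.9379, 0.855, 0.8205, 0.9475, 0.9918]
After component 1: product = 0.9379
After component 2: product = 0.8019
After component 3: product = 0.658
After component 4: product = 0.6234
After component 5: product = 0.6183
R_sys = 0.6183
Q = 1 - 0.6183 = 0.3817

0.3817


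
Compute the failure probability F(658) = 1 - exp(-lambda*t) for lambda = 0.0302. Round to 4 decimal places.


lambda = 0.0302, t = 658
lambda * t = 19.8716
exp(-19.8716) = 0.0
F(t) = 1 - 0.0
F(t) = 1.0

1.0


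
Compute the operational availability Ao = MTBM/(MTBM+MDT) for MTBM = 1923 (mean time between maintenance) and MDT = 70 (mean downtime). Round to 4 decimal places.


MTBM = 1923
MDT = 70
MTBM + MDT = 1993
Ao = 1923 / 1993
Ao = 0.9649

0.9649


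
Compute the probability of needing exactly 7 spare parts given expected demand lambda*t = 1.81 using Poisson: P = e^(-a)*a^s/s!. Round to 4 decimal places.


a = 1.81, s = 7
e^(-a) = e^(-1.81) = 0.1637
a^s = 1.81^7 = 63.6429
s! = 5040
P = 0.1637 * 63.6429 / 5040
P = 0.0021

0.0021


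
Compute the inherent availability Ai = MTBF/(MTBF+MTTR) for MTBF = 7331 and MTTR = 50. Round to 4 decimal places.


MTBF = 7331
MTTR = 50
MTBF + MTTR = 7381
Ai = 7331 / 7381
Ai = 0.9932

0.9932


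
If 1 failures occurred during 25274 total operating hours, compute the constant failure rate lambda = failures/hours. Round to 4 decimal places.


failures = 1
total_hours = 25274
lambda = 1 / 25274
lambda = 0.0

0.0


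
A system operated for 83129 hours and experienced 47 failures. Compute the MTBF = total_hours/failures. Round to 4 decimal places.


total_hours = 83129
failures = 47
MTBF = 83129 / 47
MTBF = 1768.7021

1768.7021


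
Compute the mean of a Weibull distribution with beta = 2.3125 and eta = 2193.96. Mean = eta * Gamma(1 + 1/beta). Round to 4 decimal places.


beta = 2.3125, eta = 2193.96
1/beta = 0.4324
1 + 1/beta = 1.4324
Gamma(1.4324) = 0.886
Mean = 2193.96 * 0.886
Mean = 1943.7869

1943.7869


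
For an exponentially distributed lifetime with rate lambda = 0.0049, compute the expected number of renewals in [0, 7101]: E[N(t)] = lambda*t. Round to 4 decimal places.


lambda = 0.0049
t = 7101
E[N(t)] = lambda * t
E[N(t)] = 0.0049 * 7101
E[N(t)] = 34.7949

34.7949


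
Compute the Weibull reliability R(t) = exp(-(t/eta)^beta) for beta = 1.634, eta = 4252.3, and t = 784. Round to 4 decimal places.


beta = 1.634, eta = 4252.3, t = 784
t/eta = 784 / 4252.3 = 0.1844
(t/eta)^beta = 0.1844^1.634 = 0.0631
R(t) = exp(-0.0631)
R(t) = 0.9388

0.9388


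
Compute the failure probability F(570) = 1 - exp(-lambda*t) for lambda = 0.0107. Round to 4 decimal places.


lambda = 0.0107, t = 570
lambda * t = 6.099
exp(-6.099) = 0.0022
F(t) = 1 - 0.0022
F(t) = 0.9978

0.9978


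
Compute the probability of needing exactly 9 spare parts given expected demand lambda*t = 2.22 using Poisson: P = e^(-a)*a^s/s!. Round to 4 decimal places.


a = 2.22, s = 9
e^(-a) = e^(-2.22) = 0.1086
a^s = 2.22^9 = 1309.7149
s! = 362880
P = 0.1086 * 1309.7149 / 362880
P = 0.0004

0.0004


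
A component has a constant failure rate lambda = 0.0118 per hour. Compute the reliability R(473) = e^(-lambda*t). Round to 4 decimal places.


lambda = 0.0118
t = 473
lambda * t = 5.5814
R(t) = e^(-5.5814)
R(t) = 0.0038

0.0038


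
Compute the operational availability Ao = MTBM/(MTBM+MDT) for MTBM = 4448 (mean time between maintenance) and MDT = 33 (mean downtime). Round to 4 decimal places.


MTBM = 4448
MDT = 33
MTBM + MDT = 4481
Ao = 4448 / 4481
Ao = 0.9926

0.9926


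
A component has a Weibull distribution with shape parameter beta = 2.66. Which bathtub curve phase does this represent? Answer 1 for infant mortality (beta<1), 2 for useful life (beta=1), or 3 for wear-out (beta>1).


beta = 2.66
Compare beta to 1:
beta < 1 => infant mortality (phase 1)
beta = 1 => useful life (phase 2)
beta > 1 => wear-out (phase 3)
Since beta = 2.66, this is wear-out (increasing failure rate)
Phase = 3

3


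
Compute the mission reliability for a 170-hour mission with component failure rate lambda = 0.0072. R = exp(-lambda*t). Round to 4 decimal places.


lambda = 0.0072
mission_time = 170
lambda * t = 0.0072 * 170 = 1.224
R = exp(-1.224)
R = 0.2941

0.2941


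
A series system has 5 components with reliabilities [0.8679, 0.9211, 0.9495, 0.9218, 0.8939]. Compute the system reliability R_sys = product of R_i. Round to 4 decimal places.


Components: [0.8679, 0.9211, 0.9495, 0.9218, 0.8939]
After component 1 (R=0.8679): product = 0.8679
After component 2 (R=0.9211): product = 0.7994
After component 3 (R=0.9495): product = 0.7591
After component 4 (R=0.9218): product = 0.6997
After component 5 (R=0.8939): product = 0.6255
R_sys = 0.6255

0.6255


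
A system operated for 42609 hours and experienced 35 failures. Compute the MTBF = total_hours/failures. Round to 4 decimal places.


total_hours = 42609
failures = 35
MTBF = 42609 / 35
MTBF = 1217.4

1217.4


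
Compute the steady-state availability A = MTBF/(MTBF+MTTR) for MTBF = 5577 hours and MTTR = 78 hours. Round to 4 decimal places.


MTBF = 5577
MTTR = 78
MTBF + MTTR = 5655
A = 5577 / 5655
A = 0.9862

0.9862


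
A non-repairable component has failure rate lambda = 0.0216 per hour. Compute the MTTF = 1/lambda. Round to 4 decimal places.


lambda = 0.0216
MTTF = 1 / 0.0216
MTTF = 46.2963

46.2963


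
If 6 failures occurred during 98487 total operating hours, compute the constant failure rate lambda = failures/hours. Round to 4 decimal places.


failures = 6
total_hours = 98487
lambda = 6 / 98487
lambda = 0.0001

0.0001


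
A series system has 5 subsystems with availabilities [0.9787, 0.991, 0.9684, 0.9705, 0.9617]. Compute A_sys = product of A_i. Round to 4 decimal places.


Subsystems: [0.9787, 0.991, 0.9684, 0.9705, 0.9617]
After subsystem 1 (A=0.9787): product = 0.9787
After subsystem 2 (A=0.991): product = 0.9699
After subsystem 3 (A=0.9684): product = 0.9392
After subsystem 4 (A=0.9705): product = 0.9115
After subsystem 5 (A=0.9617): product = 0.8766
A_sys = 0.8766

0.8766


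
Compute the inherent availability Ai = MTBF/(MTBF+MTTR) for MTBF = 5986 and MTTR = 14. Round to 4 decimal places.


MTBF = 5986
MTTR = 14
MTBF + MTTR = 6000
Ai = 5986 / 6000
Ai = 0.9977

0.9977


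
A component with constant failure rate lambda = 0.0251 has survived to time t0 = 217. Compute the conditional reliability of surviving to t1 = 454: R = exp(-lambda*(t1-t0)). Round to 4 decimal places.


lambda = 0.0251
t0 = 217, t1 = 454
t1 - t0 = 237
lambda * (t1-t0) = 0.0251 * 237 = 5.9487
R = exp(-5.9487)
R = 0.0026

0.0026


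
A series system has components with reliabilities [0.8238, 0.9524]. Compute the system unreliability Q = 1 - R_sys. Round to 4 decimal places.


Components: [0.8238, 0.9524]
After component 1: product = 0.8238
After component 2: product = 0.7846
R_sys = 0.7846
Q = 1 - 0.7846 = 0.2154

0.2154


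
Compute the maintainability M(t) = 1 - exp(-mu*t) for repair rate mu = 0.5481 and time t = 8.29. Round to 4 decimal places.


mu = 0.5481, t = 8.29
mu * t = 0.5481 * 8.29 = 4.5437
exp(-4.5437) = 0.0106
M(t) = 1 - 0.0106
M(t) = 0.9894

0.9894


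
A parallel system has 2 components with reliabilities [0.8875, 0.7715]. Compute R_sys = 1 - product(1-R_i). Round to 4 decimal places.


Components: [0.8875, 0.7715]
(1 - 0.8875) = 0.1125, running product = 0.1125
(1 - 0.7715) = 0.2285, running product = 0.0257
Product of (1-R_i) = 0.0257
R_sys = 1 - 0.0257 = 0.9743

0.9743


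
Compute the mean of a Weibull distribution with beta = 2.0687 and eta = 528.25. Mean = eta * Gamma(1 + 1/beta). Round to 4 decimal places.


beta = 2.0687, eta = 528.25
1/beta = 0.4834
1 + 1/beta = 1.4834
Gamma(1.4834) = 0.8858
Mean = 528.25 * 0.8858
Mean = 467.9264

467.9264


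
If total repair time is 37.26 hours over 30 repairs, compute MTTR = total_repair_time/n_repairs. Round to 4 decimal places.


total_repair_time = 37.26
n_repairs = 30
MTTR = 37.26 / 30
MTTR = 1.242

1.242


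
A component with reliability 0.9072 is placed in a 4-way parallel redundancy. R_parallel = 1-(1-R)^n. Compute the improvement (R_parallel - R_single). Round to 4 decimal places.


R_single = 0.9072, n = 4
1 - R_single = 0.0928
(1 - R_single)^n = 0.0928^4 = 0.0001
R_parallel = 1 - 0.0001 = 0.9999
Improvement = 0.9999 - 0.9072
Improvement = 0.0927

0.0927


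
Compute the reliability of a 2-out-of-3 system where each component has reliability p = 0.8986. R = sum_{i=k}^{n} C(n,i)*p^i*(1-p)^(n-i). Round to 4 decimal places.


k = 2, n = 3, p = 0.8986
i=2: C(3,2)=3 * 0.8986^2 * 0.1014^1 = 0.2456
i=3: C(3,3)=1 * 0.8986^3 * 0.1014^0 = 0.7256
R = sum of terms = 0.9712

0.9712


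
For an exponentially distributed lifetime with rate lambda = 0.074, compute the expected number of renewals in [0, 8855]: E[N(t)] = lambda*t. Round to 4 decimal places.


lambda = 0.074
t = 8855
E[N(t)] = lambda * t
E[N(t)] = 0.074 * 8855
E[N(t)] = 655.27

655.27


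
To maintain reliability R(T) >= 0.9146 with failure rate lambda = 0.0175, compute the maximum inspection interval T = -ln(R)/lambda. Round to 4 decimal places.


R_target = 0.9146
lambda = 0.0175
-ln(0.9146) = 0.0893
T = 0.0893 / 0.0175
T = 5.1011

5.1011


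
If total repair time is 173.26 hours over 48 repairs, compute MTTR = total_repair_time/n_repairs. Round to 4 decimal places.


total_repair_time = 173.26
n_repairs = 48
MTTR = 173.26 / 48
MTTR = 3.6096

3.6096


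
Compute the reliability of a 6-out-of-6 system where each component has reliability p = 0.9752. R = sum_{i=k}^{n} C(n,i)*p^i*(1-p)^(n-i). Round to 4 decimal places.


k = 6, n = 6, p = 0.9752
i=6: C(6,6)=1 * 0.9752^6 * 0.0248^0 = 0.8601
R = sum of terms = 0.8601

0.8601


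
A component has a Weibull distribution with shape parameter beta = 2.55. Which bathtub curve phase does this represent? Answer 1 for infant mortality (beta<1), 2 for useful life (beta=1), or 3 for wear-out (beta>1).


beta = 2.55
Compare beta to 1:
beta < 1 => infant mortality (phase 1)
beta = 1 => useful life (phase 2)
beta > 1 => wear-out (phase 3)
Since beta = 2.55, this is wear-out (increasing failure rate)
Phase = 3

3


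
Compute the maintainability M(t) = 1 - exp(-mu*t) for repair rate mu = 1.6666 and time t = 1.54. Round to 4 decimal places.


mu = 1.6666, t = 1.54
mu * t = 1.6666 * 1.54 = 2.5666
exp(-2.5666) = 0.0768
M(t) = 1 - 0.0768
M(t) = 0.9232

0.9232


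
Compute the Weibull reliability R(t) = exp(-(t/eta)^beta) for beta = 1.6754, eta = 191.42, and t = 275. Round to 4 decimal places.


beta = 1.6754, eta = 191.42, t = 275
t/eta = 275 / 191.42 = 1.4366
(t/eta)^beta = 1.4366^1.6754 = 1.8349
R(t) = exp(-1.8349)
R(t) = 0.1596

0.1596


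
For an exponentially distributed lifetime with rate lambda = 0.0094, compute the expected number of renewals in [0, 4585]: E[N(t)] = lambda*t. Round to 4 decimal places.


lambda = 0.0094
t = 4585
E[N(t)] = lambda * t
E[N(t)] = 0.0094 * 4585
E[N(t)] = 43.099

43.099


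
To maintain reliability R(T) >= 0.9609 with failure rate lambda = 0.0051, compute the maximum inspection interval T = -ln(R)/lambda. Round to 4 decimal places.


R_target = 0.9609
lambda = 0.0051
-ln(0.9609) = 0.0399
T = 0.0399 / 0.0051
T = 7.8206

7.8206


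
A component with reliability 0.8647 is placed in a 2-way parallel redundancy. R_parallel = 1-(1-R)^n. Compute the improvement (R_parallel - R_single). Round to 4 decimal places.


R_single = 0.8647, n = 2
1 - R_single = 0.1353
(1 - R_single)^n = 0.1353^2 = 0.0183
R_parallel = 1 - 0.0183 = 0.9817
Improvement = 0.9817 - 0.8647
Improvement = 0.117

0.117


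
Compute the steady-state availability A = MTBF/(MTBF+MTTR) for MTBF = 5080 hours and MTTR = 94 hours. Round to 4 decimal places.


MTBF = 5080
MTTR = 94
MTBF + MTTR = 5174
A = 5080 / 5174
A = 0.9818

0.9818


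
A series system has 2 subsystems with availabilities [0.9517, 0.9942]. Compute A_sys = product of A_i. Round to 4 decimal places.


Subsystems: [0.9517, 0.9942]
After subsystem 1 (A=0.9517): product = 0.9517
After subsystem 2 (A=0.9942): product = 0.9462
A_sys = 0.9462

0.9462


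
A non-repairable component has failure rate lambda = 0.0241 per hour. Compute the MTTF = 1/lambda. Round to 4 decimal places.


lambda = 0.0241
MTTF = 1 / 0.0241
MTTF = 41.4938

41.4938


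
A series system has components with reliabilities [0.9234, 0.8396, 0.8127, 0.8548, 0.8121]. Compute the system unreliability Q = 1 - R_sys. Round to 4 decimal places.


Components: [0.9234, 0.8396, 0.8127, 0.8548, 0.8121]
After component 1: product = 0.9234
After component 2: product = 0.7753
After component 3: product = 0.6301
After component 4: product = 0.5386
After component 5: product = 0.4374
R_sys = 0.4374
Q = 1 - 0.4374 = 0.5626

0.5626


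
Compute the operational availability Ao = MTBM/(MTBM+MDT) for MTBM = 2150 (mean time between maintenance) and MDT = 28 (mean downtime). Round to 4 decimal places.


MTBM = 2150
MDT = 28
MTBM + MDT = 2178
Ao = 2150 / 2178
Ao = 0.9871

0.9871


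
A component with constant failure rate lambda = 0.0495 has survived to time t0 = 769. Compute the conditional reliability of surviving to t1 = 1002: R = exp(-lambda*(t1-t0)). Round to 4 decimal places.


lambda = 0.0495
t0 = 769, t1 = 1002
t1 - t0 = 233
lambda * (t1-t0) = 0.0495 * 233 = 11.5335
R = exp(-11.5335)
R = 0.0

0.0


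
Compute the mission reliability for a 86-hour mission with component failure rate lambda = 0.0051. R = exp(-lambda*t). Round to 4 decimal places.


lambda = 0.0051
mission_time = 86
lambda * t = 0.0051 * 86 = 0.4386
R = exp(-0.4386)
R = 0.6449

0.6449


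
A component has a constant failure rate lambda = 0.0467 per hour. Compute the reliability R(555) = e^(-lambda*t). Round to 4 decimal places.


lambda = 0.0467
t = 555
lambda * t = 25.9185
R(t) = e^(-25.9185)
R(t) = 0.0

0.0


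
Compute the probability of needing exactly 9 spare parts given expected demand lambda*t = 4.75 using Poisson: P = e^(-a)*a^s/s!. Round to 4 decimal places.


a = 4.75, s = 9
e^(-a) = e^(-4.75) = 0.0087
a^s = 4.75^9 = 1230955.8784
s! = 362880
P = 0.0087 * 1230955.8784 / 362880
P = 0.0293

0.0293


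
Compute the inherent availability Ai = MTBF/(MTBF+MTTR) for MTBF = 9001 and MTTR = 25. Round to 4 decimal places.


MTBF = 9001
MTTR = 25
MTBF + MTTR = 9026
Ai = 9001 / 9026
Ai = 0.9972

0.9972


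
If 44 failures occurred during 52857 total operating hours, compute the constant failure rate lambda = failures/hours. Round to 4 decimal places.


failures = 44
total_hours = 52857
lambda = 44 / 52857
lambda = 0.0008

0.0008


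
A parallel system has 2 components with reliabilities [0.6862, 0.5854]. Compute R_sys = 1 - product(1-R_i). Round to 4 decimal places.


Components: [0.6862, 0.5854]
(1 - 0.6862) = 0.3138, running product = 0.3138
(1 - 0.5854) = 0.4146, running product = 0.1301
Product of (1-R_i) = 0.1301
R_sys = 1 - 0.1301 = 0.8699

0.8699


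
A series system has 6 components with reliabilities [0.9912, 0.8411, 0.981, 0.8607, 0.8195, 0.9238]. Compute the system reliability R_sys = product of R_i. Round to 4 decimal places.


Components: [0.9912, 0.8411, 0.981, 0.8607, 0.8195, 0.9238]
After component 1 (R=0.9912): product = 0.9912
After component 2 (R=0.8411): product = 0.8337
After component 3 (R=0.981): product = 0.8179
After component 4 (R=0.8607): product = 0.7039
After component 5 (R=0.8195): product = 0.5769
After component 6 (R=0.9238): product = 0.5329
R_sys = 0.5329

0.5329


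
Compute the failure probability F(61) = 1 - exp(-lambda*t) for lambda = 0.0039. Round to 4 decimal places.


lambda = 0.0039, t = 61
lambda * t = 0.2379
exp(-0.2379) = 0.7883
F(t) = 1 - 0.7883
F(t) = 0.2117

0.2117


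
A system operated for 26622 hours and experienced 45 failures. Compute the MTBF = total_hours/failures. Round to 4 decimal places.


total_hours = 26622
failures = 45
MTBF = 26622 / 45
MTBF = 591.6

591.6


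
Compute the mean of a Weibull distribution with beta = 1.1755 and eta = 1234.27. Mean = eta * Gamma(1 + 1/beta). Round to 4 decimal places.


beta = 1.1755, eta = 1234.27
1/beta = 0.8507
1 + 1/beta = 1.8507
Gamma(1.8507) = 0.9458
Mean = 1234.27 * 0.9458
Mean = 1167.4028

1167.4028


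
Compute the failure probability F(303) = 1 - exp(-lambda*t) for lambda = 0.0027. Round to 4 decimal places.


lambda = 0.0027, t = 303
lambda * t = 0.8181
exp(-0.8181) = 0.4413
F(t) = 1 - 0.4413
F(t) = 0.5587

0.5587


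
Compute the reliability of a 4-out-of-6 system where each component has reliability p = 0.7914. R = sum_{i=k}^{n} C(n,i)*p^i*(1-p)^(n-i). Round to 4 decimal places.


k = 4, n = 6, p = 0.7914
i=4: C(6,4)=15 * 0.7914^4 * 0.2086^2 = 0.256
i=5: C(6,5)=6 * 0.7914^5 * 0.2086^1 = 0.3885
i=6: C(6,6)=1 * 0.7914^6 * 0.2086^0 = 0.2457
R = sum of terms = 0.8903

0.8903


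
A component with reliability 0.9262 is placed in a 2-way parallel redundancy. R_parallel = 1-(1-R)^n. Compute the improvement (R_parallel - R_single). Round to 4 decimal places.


R_single = 0.9262, n = 2
1 - R_single = 0.0738
(1 - R_single)^n = 0.0738^2 = 0.0054
R_parallel = 1 - 0.0054 = 0.9946
Improvement = 0.9946 - 0.9262
Improvement = 0.0684

0.0684


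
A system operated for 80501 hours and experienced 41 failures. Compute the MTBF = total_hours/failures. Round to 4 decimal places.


total_hours = 80501
failures = 41
MTBF = 80501 / 41
MTBF = 1963.439

1963.439


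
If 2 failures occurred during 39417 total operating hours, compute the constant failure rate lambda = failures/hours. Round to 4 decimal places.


failures = 2
total_hours = 39417
lambda = 2 / 39417
lambda = 0.0001

0.0001


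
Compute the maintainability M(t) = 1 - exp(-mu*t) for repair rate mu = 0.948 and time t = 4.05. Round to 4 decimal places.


mu = 0.948, t = 4.05
mu * t = 0.948 * 4.05 = 3.8394
exp(-3.8394) = 0.0215
M(t) = 1 - 0.0215
M(t) = 0.9785

0.9785


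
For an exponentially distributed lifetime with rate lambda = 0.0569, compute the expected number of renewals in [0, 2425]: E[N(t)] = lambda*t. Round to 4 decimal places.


lambda = 0.0569
t = 2425
E[N(t)] = lambda * t
E[N(t)] = 0.0569 * 2425
E[N(t)] = 137.9825

137.9825


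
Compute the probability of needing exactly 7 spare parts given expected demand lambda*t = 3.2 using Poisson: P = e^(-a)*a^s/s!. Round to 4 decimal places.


a = 3.2, s = 7
e^(-a) = e^(-3.2) = 0.0408
a^s = 3.2^7 = 3435.9738
s! = 5040
P = 0.0408 * 3435.9738 / 5040
P = 0.0278

0.0278


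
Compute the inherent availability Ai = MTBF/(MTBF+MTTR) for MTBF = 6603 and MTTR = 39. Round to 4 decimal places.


MTBF = 6603
MTTR = 39
MTBF + MTTR = 6642
Ai = 6603 / 6642
Ai = 0.9941

0.9941


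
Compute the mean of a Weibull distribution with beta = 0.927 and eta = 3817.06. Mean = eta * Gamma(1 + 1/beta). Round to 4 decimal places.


beta = 0.927, eta = 3817.06
1/beta = 1.0787
1 + 1/beta = 2.0787
Gamma(2.0787) = 1.0359
Mean = 3817.06 * 1.0359
Mean = 3954.0556

3954.0556


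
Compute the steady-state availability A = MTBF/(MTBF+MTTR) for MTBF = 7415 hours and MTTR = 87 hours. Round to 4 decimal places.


MTBF = 7415
MTTR = 87
MTBF + MTTR = 7502
A = 7415 / 7502
A = 0.9884

0.9884


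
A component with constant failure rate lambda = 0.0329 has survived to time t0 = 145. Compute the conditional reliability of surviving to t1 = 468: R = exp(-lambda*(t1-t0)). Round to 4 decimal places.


lambda = 0.0329
t0 = 145, t1 = 468
t1 - t0 = 323
lambda * (t1-t0) = 0.0329 * 323 = 10.6267
R = exp(-10.6267)
R = 0.0

0.0


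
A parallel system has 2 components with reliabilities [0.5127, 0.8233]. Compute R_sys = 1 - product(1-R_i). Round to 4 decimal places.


Components: [0.5127, 0.8233]
(1 - 0.5127) = 0.4873, running product = 0.4873
(1 - 0.8233) = 0.1767, running product = 0.0861
Product of (1-R_i) = 0.0861
R_sys = 1 - 0.0861 = 0.9139

0.9139


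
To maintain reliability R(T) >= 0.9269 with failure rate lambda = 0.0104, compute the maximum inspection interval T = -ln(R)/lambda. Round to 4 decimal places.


R_target = 0.9269
lambda = 0.0104
-ln(0.9269) = 0.0759
T = 0.0759 / 0.0104
T = 7.299

7.299


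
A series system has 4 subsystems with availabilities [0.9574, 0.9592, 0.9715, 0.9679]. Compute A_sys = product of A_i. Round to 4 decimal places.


Subsystems: [0.9574, 0.9592, 0.9715, 0.9679]
After subsystem 1 (A=0.9574): product = 0.9574
After subsystem 2 (A=0.9592): product = 0.9183
After subsystem 3 (A=0.9715): product = 0.8922
After subsystem 4 (A=0.9679): product = 0.8635
A_sys = 0.8635

0.8635


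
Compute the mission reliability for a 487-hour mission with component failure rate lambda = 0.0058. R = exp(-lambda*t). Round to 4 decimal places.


lambda = 0.0058
mission_time = 487
lambda * t = 0.0058 * 487 = 2.8246
R = exp(-2.8246)
R = 0.0593

0.0593


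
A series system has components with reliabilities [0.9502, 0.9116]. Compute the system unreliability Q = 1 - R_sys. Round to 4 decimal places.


Components: [0.9502, 0.9116]
After component 1: product = 0.9502
After component 2: product = 0.8662
R_sys = 0.8662
Q = 1 - 0.8662 = 0.1338

0.1338


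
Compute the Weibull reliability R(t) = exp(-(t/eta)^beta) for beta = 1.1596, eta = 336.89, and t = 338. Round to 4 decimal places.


beta = 1.1596, eta = 336.89, t = 338
t/eta = 338 / 336.89 = 1.0033
(t/eta)^beta = 1.0033^1.1596 = 1.0038
R(t) = exp(-1.0038)
R(t) = 0.3665

0.3665


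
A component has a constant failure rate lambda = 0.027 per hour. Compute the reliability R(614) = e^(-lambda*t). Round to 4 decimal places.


lambda = 0.027
t = 614
lambda * t = 16.578
R(t) = e^(-16.578)
R(t) = 0.0

0.0


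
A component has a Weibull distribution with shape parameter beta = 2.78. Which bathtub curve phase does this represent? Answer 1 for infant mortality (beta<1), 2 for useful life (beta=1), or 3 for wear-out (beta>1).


beta = 2.78
Compare beta to 1:
beta < 1 => infant mortality (phase 1)
beta = 1 => useful life (phase 2)
beta > 1 => wear-out (phase 3)
Since beta = 2.78, this is wear-out (increasing failure rate)
Phase = 3

3


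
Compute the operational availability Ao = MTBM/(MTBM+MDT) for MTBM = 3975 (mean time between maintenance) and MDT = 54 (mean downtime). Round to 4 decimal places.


MTBM = 3975
MDT = 54
MTBM + MDT = 4029
Ao = 3975 / 4029
Ao = 0.9866

0.9866


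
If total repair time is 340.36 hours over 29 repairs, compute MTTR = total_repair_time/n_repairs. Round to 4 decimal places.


total_repair_time = 340.36
n_repairs = 29
MTTR = 340.36 / 29
MTTR = 11.7366

11.7366


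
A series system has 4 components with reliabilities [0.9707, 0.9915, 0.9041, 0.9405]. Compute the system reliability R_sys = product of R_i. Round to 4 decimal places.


Components: [0.9707, 0.9915, 0.9041, 0.9405]
After component 1 (R=0.9707): product = 0.9707
After component 2 (R=0.9915): product = 0.9624
After component 3 (R=0.9041): product = 0.8702
After component 4 (R=0.9405): product = 0.8184
R_sys = 0.8184

0.8184


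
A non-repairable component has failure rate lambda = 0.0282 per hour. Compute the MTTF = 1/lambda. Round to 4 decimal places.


lambda = 0.0282
MTTF = 1 / 0.0282
MTTF = 35.461

35.461


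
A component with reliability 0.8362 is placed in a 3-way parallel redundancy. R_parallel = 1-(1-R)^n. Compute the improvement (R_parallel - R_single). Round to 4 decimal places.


R_single = 0.8362, n = 3
1 - R_single = 0.1638
(1 - R_single)^n = 0.1638^3 = 0.0044
R_parallel = 1 - 0.0044 = 0.9956
Improvement = 0.9956 - 0.8362
Improvement = 0.1594

0.1594


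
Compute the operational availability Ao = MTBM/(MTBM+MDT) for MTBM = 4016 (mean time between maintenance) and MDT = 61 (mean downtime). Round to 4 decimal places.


MTBM = 4016
MDT = 61
MTBM + MDT = 4077
Ao = 4016 / 4077
Ao = 0.985

0.985


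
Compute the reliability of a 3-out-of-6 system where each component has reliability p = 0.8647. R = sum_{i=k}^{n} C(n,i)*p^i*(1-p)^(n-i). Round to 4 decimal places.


k = 3, n = 6, p = 0.8647
i=3: C(6,3)=20 * 0.8647^3 * 0.1353^3 = 0.032
i=4: C(6,4)=15 * 0.8647^4 * 0.1353^2 = 0.1535
i=5: C(6,5)=6 * 0.8647^5 * 0.1353^1 = 0.3924
i=6: C(6,6)=1 * 0.8647^6 * 0.1353^0 = 0.418
R = sum of terms = 0.996

0.996


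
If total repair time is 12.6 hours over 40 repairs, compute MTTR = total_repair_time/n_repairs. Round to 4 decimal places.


total_repair_time = 12.6
n_repairs = 40
MTTR = 12.6 / 40
MTTR = 0.315

0.315


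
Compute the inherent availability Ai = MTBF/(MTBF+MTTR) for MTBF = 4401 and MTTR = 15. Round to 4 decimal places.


MTBF = 4401
MTTR = 15
MTBF + MTTR = 4416
Ai = 4401 / 4416
Ai = 0.9966

0.9966


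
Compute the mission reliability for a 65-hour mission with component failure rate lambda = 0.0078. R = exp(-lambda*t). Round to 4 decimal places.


lambda = 0.0078
mission_time = 65
lambda * t = 0.0078 * 65 = 0.507
R = exp(-0.507)
R = 0.6023

0.6023


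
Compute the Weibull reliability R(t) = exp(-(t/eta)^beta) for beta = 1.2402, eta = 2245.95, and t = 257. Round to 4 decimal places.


beta = 1.2402, eta = 2245.95, t = 257
t/eta = 257 / 2245.95 = 0.1144
(t/eta)^beta = 0.1144^1.2402 = 0.068
R(t) = exp(-0.068)
R(t) = 0.9343

0.9343


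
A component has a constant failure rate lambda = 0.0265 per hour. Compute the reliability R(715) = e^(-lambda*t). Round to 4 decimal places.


lambda = 0.0265
t = 715
lambda * t = 18.9475
R(t) = e^(-18.9475)
R(t) = 0.0

0.0


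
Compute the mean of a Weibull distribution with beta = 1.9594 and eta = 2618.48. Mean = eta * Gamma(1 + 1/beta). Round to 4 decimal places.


beta = 1.9594, eta = 2618.48
1/beta = 0.5104
1 + 1/beta = 1.5104
Gamma(1.5104) = 0.8866
Mean = 2618.48 * 0.8866
Mean = 2321.561

2321.561


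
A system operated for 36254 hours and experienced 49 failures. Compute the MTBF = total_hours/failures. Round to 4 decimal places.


total_hours = 36254
failures = 49
MTBF = 36254 / 49
MTBF = 739.8776

739.8776


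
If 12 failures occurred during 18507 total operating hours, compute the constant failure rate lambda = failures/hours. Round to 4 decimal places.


failures = 12
total_hours = 18507
lambda = 12 / 18507
lambda = 0.0006

0.0006


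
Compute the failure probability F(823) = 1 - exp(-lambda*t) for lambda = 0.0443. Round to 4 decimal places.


lambda = 0.0443, t = 823
lambda * t = 36.4589
exp(-36.4589) = 0.0
F(t) = 1 - 0.0
F(t) = 1.0

1.0


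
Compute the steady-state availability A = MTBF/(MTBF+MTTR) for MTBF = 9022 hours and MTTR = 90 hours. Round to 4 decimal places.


MTBF = 9022
MTTR = 90
MTBF + MTTR = 9112
A = 9022 / 9112
A = 0.9901

0.9901


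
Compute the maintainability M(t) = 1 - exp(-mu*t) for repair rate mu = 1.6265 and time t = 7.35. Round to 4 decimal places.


mu = 1.6265, t = 7.35
mu * t = 1.6265 * 7.35 = 11.9548
exp(-11.9548) = 0.0
M(t) = 1 - 0.0
M(t) = 1.0

1.0


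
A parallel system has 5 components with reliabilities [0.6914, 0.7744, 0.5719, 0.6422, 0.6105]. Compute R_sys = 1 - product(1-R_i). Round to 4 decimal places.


Components: [0.6914, 0.7744, 0.5719, 0.6422, 0.6105]
(1 - 0.6914) = 0.3086, running product = 0.3086
(1 - 0.7744) = 0.2256, running product = 0.0696
(1 - 0.5719) = 0.4281, running product = 0.0298
(1 - 0.6422) = 0.3578, running product = 0.0107
(1 - 0.6105) = 0.3895, running product = 0.0042
Product of (1-R_i) = 0.0042
R_sys = 1 - 0.0042 = 0.9958

0.9958


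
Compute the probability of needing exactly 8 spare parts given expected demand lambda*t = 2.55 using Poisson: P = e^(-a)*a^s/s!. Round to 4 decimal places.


a = 2.55, s = 8
e^(-a) = e^(-2.55) = 0.0781
a^s = 2.55^8 = 1787.8103
s! = 40320
P = 0.0781 * 1787.8103 / 40320
P = 0.0035

0.0035


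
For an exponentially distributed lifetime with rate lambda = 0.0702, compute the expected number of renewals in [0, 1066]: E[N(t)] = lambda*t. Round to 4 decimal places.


lambda = 0.0702
t = 1066
E[N(t)] = lambda * t
E[N(t)] = 0.0702 * 1066
E[N(t)] = 74.8332

74.8332


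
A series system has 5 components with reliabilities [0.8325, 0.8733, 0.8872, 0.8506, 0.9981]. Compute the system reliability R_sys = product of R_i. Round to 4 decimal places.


Components: [0.8325, 0.8733, 0.8872, 0.8506, 0.9981]
After component 1 (R=0.8325): product = 0.8325
After component 2 (R=0.8733): product = 0.727
After component 3 (R=0.8872): product = 0.645
After component 4 (R=0.8506): product = 0.5486
After component 5 (R=0.9981): product = 0.5476
R_sys = 0.5476

0.5476


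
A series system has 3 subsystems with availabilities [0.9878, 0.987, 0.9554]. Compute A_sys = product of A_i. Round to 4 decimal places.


Subsystems: [0.9878, 0.987, 0.9554]
After subsystem 1 (A=0.9878): product = 0.9878
After subsystem 2 (A=0.987): product = 0.975
After subsystem 3 (A=0.9554): product = 0.9315
A_sys = 0.9315

0.9315


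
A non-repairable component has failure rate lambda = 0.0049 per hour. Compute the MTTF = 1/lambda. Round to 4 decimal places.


lambda = 0.0049
MTTF = 1 / 0.0049
MTTF = 204.0816

204.0816


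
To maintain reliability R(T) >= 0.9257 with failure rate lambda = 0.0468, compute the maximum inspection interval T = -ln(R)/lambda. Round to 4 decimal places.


R_target = 0.9257
lambda = 0.0468
-ln(0.9257) = 0.0772
T = 0.0772 / 0.0468
T = 1.6497

1.6497


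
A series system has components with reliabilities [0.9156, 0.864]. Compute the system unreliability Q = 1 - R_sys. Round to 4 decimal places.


Components: [0.9156, 0.864]
After component 1: product = 0.9156
After component 2: product = 0.7911
R_sys = 0.7911
Q = 1 - 0.7911 = 0.2089

0.2089


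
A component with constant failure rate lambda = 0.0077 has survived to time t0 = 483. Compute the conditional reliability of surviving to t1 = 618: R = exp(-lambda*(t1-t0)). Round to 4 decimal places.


lambda = 0.0077
t0 = 483, t1 = 618
t1 - t0 = 135
lambda * (t1-t0) = 0.0077 * 135 = 1.0395
R = exp(-1.0395)
R = 0.3536

0.3536


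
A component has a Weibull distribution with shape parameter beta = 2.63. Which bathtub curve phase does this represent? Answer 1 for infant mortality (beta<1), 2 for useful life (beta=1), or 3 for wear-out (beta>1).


beta = 2.63
Compare beta to 1:
beta < 1 => infant mortality (phase 1)
beta = 1 => useful life (phase 2)
beta > 1 => wear-out (phase 3)
Since beta = 2.63, this is wear-out (increasing failure rate)
Phase = 3

3


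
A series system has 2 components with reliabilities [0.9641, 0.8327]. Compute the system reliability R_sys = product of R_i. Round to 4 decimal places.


Components: [0.9641, 0.8327]
After component 1 (R=0.9641): product = 0.9641
After component 2 (R=0.8327): product = 0.8028
R_sys = 0.8028

0.8028


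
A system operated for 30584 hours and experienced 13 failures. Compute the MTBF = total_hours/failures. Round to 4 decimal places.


total_hours = 30584
failures = 13
MTBF = 30584 / 13
MTBF = 2352.6154

2352.6154


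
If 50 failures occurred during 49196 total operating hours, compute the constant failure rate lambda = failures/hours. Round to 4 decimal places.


failures = 50
total_hours = 49196
lambda = 50 / 49196
lambda = 0.001

0.001


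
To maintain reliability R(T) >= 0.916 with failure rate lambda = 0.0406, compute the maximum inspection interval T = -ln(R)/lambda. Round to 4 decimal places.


R_target = 0.916
lambda = 0.0406
-ln(0.916) = 0.0877
T = 0.0877 / 0.0406
T = 2.1611

2.1611


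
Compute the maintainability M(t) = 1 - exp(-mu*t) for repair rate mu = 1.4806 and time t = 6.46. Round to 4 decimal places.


mu = 1.4806, t = 6.46
mu * t = 1.4806 * 6.46 = 9.5647
exp(-9.5647) = 0.0001
M(t) = 1 - 0.0001
M(t) = 0.9999

0.9999


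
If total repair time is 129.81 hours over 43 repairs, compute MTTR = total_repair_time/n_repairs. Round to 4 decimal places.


total_repair_time = 129.81
n_repairs = 43
MTTR = 129.81 / 43
MTTR = 3.0188

3.0188


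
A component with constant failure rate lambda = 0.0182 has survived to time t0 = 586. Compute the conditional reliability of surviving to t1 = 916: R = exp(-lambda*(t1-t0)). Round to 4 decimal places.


lambda = 0.0182
t0 = 586, t1 = 916
t1 - t0 = 330
lambda * (t1-t0) = 0.0182 * 330 = 6.006
R = exp(-6.006)
R = 0.0025

0.0025


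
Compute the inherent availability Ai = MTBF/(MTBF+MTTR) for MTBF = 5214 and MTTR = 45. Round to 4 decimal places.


MTBF = 5214
MTTR = 45
MTBF + MTTR = 5259
Ai = 5214 / 5259
Ai = 0.9914

0.9914


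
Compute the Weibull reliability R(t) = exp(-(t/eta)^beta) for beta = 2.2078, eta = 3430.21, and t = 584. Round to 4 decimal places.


beta = 2.2078, eta = 3430.21, t = 584
t/eta = 584 / 3430.21 = 0.1703
(t/eta)^beta = 0.1703^2.2078 = 0.0201
R(t) = exp(-0.0201)
R(t) = 0.9801

0.9801


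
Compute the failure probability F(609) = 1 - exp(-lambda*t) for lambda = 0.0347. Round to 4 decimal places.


lambda = 0.0347, t = 609
lambda * t = 21.1323
exp(-21.1323) = 0.0
F(t) = 1 - 0.0
F(t) = 1.0

1.0


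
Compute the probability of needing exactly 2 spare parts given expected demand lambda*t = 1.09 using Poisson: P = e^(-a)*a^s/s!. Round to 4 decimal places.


a = 1.09, s = 2
e^(-a) = e^(-1.09) = 0.3362
a^s = 1.09^2 = 1.1881
s! = 2
P = 0.3362 * 1.1881 / 2
P = 0.1997

0.1997


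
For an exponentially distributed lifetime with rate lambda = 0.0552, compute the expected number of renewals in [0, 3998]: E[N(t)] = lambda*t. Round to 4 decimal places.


lambda = 0.0552
t = 3998
E[N(t)] = lambda * t
E[N(t)] = 0.0552 * 3998
E[N(t)] = 220.6896

220.6896
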